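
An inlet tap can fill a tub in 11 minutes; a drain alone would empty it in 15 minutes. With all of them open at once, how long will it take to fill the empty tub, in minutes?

Net rate = 1/11 − 1/15 = (15 − 11)/165 = 4/165 per minute.
Filling time = 1 ÷ (4/165) = 165/4 minutes.

165/4 minutes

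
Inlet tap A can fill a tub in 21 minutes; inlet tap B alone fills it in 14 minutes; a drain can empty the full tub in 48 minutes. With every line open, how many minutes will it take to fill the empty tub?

112/11 minutes

Net rate = 1/21 + 1/14 − 1/48 = (16 + 24 − 7)/336 = 33/336 = 11/112 per minute.
Filling time = 1 ÷ (11/112) = 112/11 minutes.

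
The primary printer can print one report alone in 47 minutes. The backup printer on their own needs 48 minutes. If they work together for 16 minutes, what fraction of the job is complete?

95/141

Combined rate: 1/47 + 1/48 = (48 + 47)/2256 = 95/2256 per minute.
In 16 minutes they complete 16·95/2256 = 95/141 of the job.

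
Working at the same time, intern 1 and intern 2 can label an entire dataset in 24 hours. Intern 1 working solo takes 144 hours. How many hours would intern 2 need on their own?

144/5 hours

Combined rate is 1/24 per hour.
Known contribution: 1/144 per hour.
So intern 2's rate is 1/24 − 1/144 = 5/144, meaning 144/5 hours alone.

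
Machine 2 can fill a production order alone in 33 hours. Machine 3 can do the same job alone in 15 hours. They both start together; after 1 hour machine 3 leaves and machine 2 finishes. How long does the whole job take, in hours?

In the first 1 hour the combined rate is 16/165, so 16/165 of the job is done, leaving 149/165.
After machine 3 leaves the rate is 1/33 per hour; the remaining 149/165 takes 149/5 hours.
Total = 1 + 149/5 = 154/5 hours.

154/5 hours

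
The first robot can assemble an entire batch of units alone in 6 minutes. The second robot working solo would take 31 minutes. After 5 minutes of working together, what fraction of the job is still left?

1/186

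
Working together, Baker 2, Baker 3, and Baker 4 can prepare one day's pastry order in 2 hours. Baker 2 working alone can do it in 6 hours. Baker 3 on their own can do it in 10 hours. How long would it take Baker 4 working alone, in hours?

30/7 hours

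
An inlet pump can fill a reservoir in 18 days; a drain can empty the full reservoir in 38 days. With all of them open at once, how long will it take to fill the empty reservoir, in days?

Net rate = 1/18 − 1/38 = (19 − 9)/342 = 10/342 = 5/171 per day.
Filling time = 1 ÷ (5/171) = 171/5 days.

171/5 days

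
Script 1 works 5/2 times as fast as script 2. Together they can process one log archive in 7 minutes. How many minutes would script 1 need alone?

49/5 minutes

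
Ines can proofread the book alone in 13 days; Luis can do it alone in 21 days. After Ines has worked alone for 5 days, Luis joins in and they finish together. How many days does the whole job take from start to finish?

169/17 days

In 5 days Ines does 5/13 of the job, leaving 8/13.
Ines and Luis together work at 34/273 per day, so finishing takes 8/13 ÷ 34/273 = 84/17 days.
Total time = 5 + 84/17 = 169/17 days.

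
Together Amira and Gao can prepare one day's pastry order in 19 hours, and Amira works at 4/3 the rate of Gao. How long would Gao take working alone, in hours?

Let Gao's rate be r; then Amira's rate is (4/3)r, so together (4/3 + 1)r = (7/3)r = 1/19.
Thus r = 3/133 per hour.
Gao alone: 133/3 hours; Amira alone: 133/4 hours.

133/3 hours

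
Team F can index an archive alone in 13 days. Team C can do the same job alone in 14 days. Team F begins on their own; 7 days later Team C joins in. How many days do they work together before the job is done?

28/9 days

In the first 7 days Team F alone does 7/13 of the job, leaving 6/13.
Once everyone is working, combined rate: 1/13 + 1/14 = (14 + 13)/182 = 27/182 per day.
Remaining 6/13 at 27/182 per day takes 28/9 days.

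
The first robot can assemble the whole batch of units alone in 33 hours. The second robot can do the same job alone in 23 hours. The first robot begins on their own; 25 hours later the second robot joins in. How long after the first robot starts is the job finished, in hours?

In the first 25 hours the first robot alone does 25/33 of the job, leaving 8/33.
Once everyone is working, combined rate: 1/33 + 1/23 = (23 + 33)/759 = 56/759 per hour.
Remaining 8/33 at 56/759 per hour takes 23/7 hours.
Total from the start = 25 + 23/7 = 198/7 hours.

198/7 hours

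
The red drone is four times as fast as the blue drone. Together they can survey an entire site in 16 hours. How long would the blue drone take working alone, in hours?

80 hours

Let the blue drone's rate be r; then the red drone's rate is 4r, so together (4 + 1)r = 5r = 1/16.
Thus r = 1/80 per hour.
The blue drone alone: 80 hours; the red drone alone: 20 hours.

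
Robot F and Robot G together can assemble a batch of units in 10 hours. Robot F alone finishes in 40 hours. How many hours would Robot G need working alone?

Combined rate is 1/10 per hour.
Known contribution: 1/40 per hour.
So Robot G's rate is 1/10 − 1/40 = 3/40, meaning 40/3 hours alone.

40/3 hours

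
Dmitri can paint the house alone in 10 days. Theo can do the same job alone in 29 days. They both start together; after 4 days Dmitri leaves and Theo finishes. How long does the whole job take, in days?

In the first 4 days the combined rate is 39/290, so 78/145 of the job is done, leaving 67/145.
After Dmitri leaves the rate is 1/29 per day; the remaining 67/145 takes 67/5 days.
Total = 4 + 67/5 = 87/5 days.

87/5 days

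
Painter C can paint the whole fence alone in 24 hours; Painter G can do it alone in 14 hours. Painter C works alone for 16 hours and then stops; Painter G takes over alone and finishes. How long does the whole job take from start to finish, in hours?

In 16 hours Painter C does 16/24 = 2/3 of the job, leaving 1/3.
Painter G works at 1/14 per hour, so finishing takes 1/3 ÷ 1/14 = 14/3 hours.
Total time = 16 + 14/3 = 62/3 hours.

62/3 hours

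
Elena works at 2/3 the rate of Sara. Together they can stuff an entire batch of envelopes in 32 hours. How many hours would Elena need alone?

80 hours

Let Sara's rate be r; then Elena's rate is (2/3)r, so together (2/3 + 1)r = (5/3)r = 1/32.
Thus r = 3/160 per hour.
Sara alone: 160/3 hours; Elena alone: 80 hours.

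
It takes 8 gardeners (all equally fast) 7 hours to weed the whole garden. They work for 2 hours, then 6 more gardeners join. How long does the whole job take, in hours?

34/7 hours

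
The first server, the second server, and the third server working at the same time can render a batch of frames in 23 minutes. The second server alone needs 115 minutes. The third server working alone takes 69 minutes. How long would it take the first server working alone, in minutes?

Combined rate is 1/23 per minute.
Known contribution: 1/115 + 1/69 = (3 + 5)/345 = 8/345 per minute.
So the first server's rate is 1/23 − 8/345 = 7/345, meaning 345/7 minutes alone.

345/7 minutes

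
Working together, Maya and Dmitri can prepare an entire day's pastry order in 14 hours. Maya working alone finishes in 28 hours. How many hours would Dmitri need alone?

28 hours

Combined rate is 1/14 per hour.
Known contribution: 1/28 per hour.
So Dmitri's rate is 1/14 − 1/28 = 1/28, meaning 28 hours alone.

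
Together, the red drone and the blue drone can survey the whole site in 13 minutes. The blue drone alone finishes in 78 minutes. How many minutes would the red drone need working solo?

Combined rate is 1/13 per minute.
Known contribution: 1/78 per minute.
So the red drone's rate is 1/13 − 1/78 = 5/78, meaning 78/5 minutes alone.

78/5 minutes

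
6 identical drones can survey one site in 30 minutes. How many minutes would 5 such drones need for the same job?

36 minutes

Total work is 6·30 = 180 drone-minutes.
With 5 drones: 180/5 = 36 minutes.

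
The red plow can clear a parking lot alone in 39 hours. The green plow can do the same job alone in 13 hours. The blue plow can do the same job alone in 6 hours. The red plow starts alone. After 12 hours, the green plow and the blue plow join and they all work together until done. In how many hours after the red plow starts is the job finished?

102/7 hours

In the first 12 hours the red plow alone does 12/39 = 4/13 of the job, leaving 9/13.
Once everyone is working, combined rate: 1/39 + 1/13 + 1/6 = (2 + 6 + 13)/78 = 21/78 = 7/26 per hour.
Remaining 9/13 at 7/26 per hour takes 18/7 hours.
Total from the start = 12 + 18/7 = 102/7 hours.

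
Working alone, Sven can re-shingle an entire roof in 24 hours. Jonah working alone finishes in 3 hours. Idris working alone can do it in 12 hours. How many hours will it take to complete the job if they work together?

24/11 hours

Combined rate: 1/24 + 1/3 + 1/12 = (1 + 8 + 2)/24 = 11/24 per hour.
Time = 1 ÷ (11/24) = 24/11 hours.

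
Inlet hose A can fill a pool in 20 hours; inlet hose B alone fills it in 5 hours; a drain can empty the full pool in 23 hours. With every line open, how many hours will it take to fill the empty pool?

92/19 hours

Net rate = 1/20 + 1/5 − 1/23 = (23 + 92 − 20)/460 = 95/460 = 19/92 per hour.
Filling time = 1 ÷ (19/92) = 92/19 hours.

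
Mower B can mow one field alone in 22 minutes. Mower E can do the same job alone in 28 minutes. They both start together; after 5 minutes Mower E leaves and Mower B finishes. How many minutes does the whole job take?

In the first 5 minutes the combined rate is 25/308, so 125/308 of the job is done, leaving 183/308.
After Mower E leaves the rate is 1/22 per minute; the remaining 183/308 takes 183/14 minutes.
Total = 5 + 183/14 = 253/14 minutes.

253/14 minutes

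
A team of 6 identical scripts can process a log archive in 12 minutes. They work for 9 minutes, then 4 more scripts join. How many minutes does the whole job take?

54/5 minutes

One script does 1/72 of the job per minute.
After 9 minutes with 6 scripts, 3/4 is done (1/4 left).
With 10 scripts the rate is 10/72 = 5/36, so the rest takes 1/4 ÷ 5/36 = 9/5 minutes.
Total = 9 + 9/5 = 54/5 minutes.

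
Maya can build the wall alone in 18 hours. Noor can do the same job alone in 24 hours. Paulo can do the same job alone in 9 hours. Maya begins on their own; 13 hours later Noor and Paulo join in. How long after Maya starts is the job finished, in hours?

43/3 hours

In the first 13 hours Maya alone does 13/18 of the job, leaving 5/18.
Once everyone is working, combined rate: 1/18 + 1/24 + 1/9 = (4 + 3 + 8)/72 = 15/72 = 5/24 per hour.
Remaining 5/18 at 5/24 per hour takes 4/3 hours.
Total from the start = 13 + 4/3 = 43/3 hours.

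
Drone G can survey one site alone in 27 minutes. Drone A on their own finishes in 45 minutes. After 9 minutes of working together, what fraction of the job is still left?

7/15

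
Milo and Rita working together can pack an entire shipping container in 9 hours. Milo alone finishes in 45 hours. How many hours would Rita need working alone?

Combined rate is 1/9 per hour.
Known contribution: 1/45 per hour.
So Rita's rate is 1/9 − 1/45 = 4/45, meaning 45/4 hours alone.

45/4 hours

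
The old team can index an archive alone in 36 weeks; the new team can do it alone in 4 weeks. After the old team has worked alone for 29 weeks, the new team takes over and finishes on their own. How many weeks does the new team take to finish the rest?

In 29 weeks the old team does 29/36 of the job, leaving 7/36.
The new team works at 1/4 per week, so finishing takes 7/36 ÷ 1/4 = 7/9 weeks.

7/9 weeks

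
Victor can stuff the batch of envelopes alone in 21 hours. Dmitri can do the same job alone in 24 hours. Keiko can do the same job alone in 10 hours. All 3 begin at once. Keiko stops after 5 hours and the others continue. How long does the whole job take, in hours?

In the first 5 hours the combined rate is 53/280, so 53/56 of the job is done, leaving 3/56.
After Keiko leaves the rate is 5/56 per hour; the remaining 3/56 takes 3/5 hours.
Total = 5 + 3/5 = 28/5 hours.

28/5 hours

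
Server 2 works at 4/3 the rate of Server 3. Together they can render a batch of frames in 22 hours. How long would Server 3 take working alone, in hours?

154/3 hours

Let Server 3's rate be r; then Server 2's rate is (4/3)r, so together (4/3 + 1)r = (7/3)r = 1/22.
Thus r = 3/154 per hour.
Server 3 alone: 154/3 hours; Server 2 alone: 77/2 hours.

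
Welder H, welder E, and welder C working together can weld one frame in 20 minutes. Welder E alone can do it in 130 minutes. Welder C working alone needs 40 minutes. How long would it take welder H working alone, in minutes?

520/9 minutes

Combined rate is 1/20 per minute.
Known contribution: 1/130 + 1/40 = (4 + 13)/520 = 17/520 per minute.
So welder H's rate is 1/20 − 17/520 = 9/520, meaning 520/9 minutes alone.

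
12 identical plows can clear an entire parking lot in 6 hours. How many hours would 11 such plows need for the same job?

Total work is 12·6 = 72 plow-hours.
With 11 plows: 72/11 hours.

72/11 hours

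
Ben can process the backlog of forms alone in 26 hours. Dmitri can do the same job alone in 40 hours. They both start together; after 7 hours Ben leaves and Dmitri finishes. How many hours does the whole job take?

In the first 7 hours the combined rate is 33/520, so 231/520 of the job is done, leaving 289/520.
After Ben leaves the rate is 1/40 per hour; the remaining 289/520 takes 289/13 hours.
Total = 7 + 289/13 = 380/13 hours.

380/13 hours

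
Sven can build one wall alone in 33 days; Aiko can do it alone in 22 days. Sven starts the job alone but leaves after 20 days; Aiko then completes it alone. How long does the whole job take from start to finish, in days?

In 20 days Sven does 20/33 of the job, leaving 13/33.
Aiko works at 1/22 per day, so finishing takes 13/33 ÷ 1/22 = 26/3 days.
Total time = 20 + 26/3 = 86/3 days.

86/3 days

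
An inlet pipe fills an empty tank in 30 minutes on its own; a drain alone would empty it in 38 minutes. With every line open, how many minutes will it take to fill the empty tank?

285/2 minutes

Net rate = 1/30 − 1/38 = (19 − 15)/570 = 4/570 = 2/285 per minute.
Filling time = 1 ÷ (2/285) = 285/2 minutes.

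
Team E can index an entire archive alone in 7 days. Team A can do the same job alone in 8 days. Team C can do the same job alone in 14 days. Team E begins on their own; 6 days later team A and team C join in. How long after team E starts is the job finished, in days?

122/19 days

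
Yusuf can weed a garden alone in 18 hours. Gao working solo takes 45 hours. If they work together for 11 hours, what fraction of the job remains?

Combined rate: 1/18 + 1/45 = (5 + 2)/90 = 7/90 per hour.
In 11 hours they complete 11·7/90 = 77/90 of the job.
So 13/90 remains.

13/90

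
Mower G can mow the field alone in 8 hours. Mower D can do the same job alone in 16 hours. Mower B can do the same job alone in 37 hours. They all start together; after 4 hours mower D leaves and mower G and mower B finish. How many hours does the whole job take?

74/15 hours

In the first 4 hours the combined rate is 127/592, so 127/148 of the job is done, leaving 21/148.
After mower D leaves the rate is 45/296 per hour; the remaining 21/148 takes 14/15 hours.
Total = 4 + 14/15 = 74/15 hours.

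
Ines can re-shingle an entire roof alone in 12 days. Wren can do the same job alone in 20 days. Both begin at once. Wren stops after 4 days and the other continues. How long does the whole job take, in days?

In the first 4 days the combined rate is 2/15, so 8/15 of the job is done, leaving 7/15.
After Wren leaves the rate is 1/12 per day; the remaining 7/15 takes 28/5 days.
Total = 4 + 28/5 = 48/5 days.

48/5 days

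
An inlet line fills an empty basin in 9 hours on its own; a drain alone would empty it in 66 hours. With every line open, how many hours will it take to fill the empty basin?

198/19 hours

Net rate = 1/9 − 1/66 = (22 − 3)/198 = 19/198 per hour.
Filling time = 1 ÷ (19/198) = 198/19 hours.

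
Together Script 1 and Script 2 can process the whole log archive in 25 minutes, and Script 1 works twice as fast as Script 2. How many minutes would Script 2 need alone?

Let Script 2's rate be r; then Script 1's rate is 2r, so together (2 + 1)r = 3r = 1/25.
Thus r = 1/75 per minute.
Script 2 alone: 75 minutes; Script 1 alone: 75/2 minutes.

75 minutes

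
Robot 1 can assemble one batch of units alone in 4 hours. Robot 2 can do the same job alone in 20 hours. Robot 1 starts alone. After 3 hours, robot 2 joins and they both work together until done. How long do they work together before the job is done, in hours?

5/6 hours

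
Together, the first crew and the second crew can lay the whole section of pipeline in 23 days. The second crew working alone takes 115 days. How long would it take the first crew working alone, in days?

115/4 days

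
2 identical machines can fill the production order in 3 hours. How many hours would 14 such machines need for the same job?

3/7 hours

Total work is 2·3 = 6 machine-hours.
With 14 machines: 6/14 = 3/7 hours.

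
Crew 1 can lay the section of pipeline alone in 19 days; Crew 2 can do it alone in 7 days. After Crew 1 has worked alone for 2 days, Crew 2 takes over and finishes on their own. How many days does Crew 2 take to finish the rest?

119/19 days

In 2 days Crew 1 does 2/19 of the job, leaving 17/19.
Crew 2 works at 1/7 per day, so finishing takes 17/19 ÷ 1/7 = 119/19 days.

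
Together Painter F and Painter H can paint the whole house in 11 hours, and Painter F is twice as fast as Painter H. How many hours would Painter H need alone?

Let Painter H's rate be r; then Painter F's rate is 2r, so together (2 + 1)r = 3r = 1/11.
Thus r = 1/33 per hour.
Painter H alone: 33 hours; Painter F alone: 33/2 hours.

33 hours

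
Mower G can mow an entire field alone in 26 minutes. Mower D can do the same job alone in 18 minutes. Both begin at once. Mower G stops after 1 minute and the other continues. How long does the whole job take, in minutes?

225/13 minutes

In the first 1 minute the combined rate is 11/117, so 11/117 of the job is done, leaving 106/117.
After Mower G leaves the rate is 1/18 per minute; the remaining 106/117 takes 212/13 minutes.
Total = 1 + 212/13 = 225/13 minutes.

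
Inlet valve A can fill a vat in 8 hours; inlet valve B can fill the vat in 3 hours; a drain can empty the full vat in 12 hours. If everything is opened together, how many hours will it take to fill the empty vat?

Net rate = 1/8 + 1/3 − 1/12 = (3 + 8 − 2)/24 = 9/24 = 3/8 per hour.
Filling time = 1 ÷ (3/8) = 8/3 hours.

8/3 hours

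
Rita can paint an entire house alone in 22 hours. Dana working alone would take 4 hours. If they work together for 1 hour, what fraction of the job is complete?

13/44

Combined rate: 1/22 + 1/4 = (2 + 11)/44 = 13/44 per hour.
In 1 hour they complete 1·13/44 = 13/44 of the job.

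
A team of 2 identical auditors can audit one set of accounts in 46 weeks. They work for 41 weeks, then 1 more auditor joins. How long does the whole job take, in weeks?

133/3 weeks

One auditor does 1/92 of the job per week.
After 41 weeks with 2 auditors, 41/46 is done (5/46 left).
With 3 auditors the rate is 3/92, so the rest takes 5/46 ÷ 3/92 = 10/3 weeks.
Total = 41 + 10/3 = 133/3 weeks.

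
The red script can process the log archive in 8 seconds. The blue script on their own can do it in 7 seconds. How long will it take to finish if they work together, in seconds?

Combined rate: 1/8 + 1/7 = (7 + 8)/56 = 15/56 per second.
Time = 1 ÷ (15/56) = 56/15 seconds.

56/15 seconds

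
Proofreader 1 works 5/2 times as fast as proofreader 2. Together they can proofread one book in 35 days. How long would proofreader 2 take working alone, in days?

Let proofreader 2's rate be r; then proofreader 1's rate is (5/2)r, so together (5/2 + 1)r = (7/2)r = 1/35.
Thus r = 2/245 per day.
Proofreader 2 alone: 245/2 days; proofreader 1 alone: 49 days.

245/2 days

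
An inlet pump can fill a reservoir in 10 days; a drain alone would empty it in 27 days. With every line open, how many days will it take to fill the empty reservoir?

270/17 days

Net rate = 1/10 − 1/27 = (27 − 10)/270 = 17/270 per day.
Filling time = 1 ÷ (17/270) = 270/17 days.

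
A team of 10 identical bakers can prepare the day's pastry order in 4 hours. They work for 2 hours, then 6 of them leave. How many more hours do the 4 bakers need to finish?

5 hours

One baker does 1/40 of the job per hour.
After 2 hours with 10 bakers, 1/2 is done (1/2 left).
With 4 bakers the rate is 4/40 = 1/10, so the rest takes 1/2 ÷ 1/10 = 5 hours.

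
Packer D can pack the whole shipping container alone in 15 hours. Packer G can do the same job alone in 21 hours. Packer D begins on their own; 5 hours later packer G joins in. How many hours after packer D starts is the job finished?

65/6 hours

In the first 5 hours packer D alone does 5/15 = 1/3 of the job, leaving 2/3.
Once everyone is working, combined rate: 1/15 + 1/21 = (7 + 5)/105 = 12/105 = 4/35 per hour.
Remaining 2/3 at 4/35 per hour takes 35/6 hours.
Total from the start = 5 + 35/6 = 65/6 hours.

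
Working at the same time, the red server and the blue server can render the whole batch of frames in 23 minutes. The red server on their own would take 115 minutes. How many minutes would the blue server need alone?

115/4 minutes

Combined rate is 1/23 per minute.
Known contribution: 1/115 per minute.
So the blue server's rate is 1/23 − 1/115 = 4/115, meaning 115/4 minutes alone.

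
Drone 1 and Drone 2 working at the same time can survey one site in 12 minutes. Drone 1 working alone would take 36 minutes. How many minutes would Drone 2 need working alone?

Combined rate is 1/12 per minute.
Known contribution: 1/36 per minute.
So Drone 2's rate is 1/12 − 1/36 = 1/18, meaning 18 minutes alone.

18 minutes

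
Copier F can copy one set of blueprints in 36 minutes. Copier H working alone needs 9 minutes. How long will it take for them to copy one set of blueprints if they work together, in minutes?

Combined rate: 1/36 + 1/9 = (1 + 4)/36 = 5/36 per minute.
Time = 1 ÷ (5/36) = 36/5 minutes.

36/5 minutes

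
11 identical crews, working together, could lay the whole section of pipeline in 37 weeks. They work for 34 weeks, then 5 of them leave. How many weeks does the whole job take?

One crew does 1/407 of the job per week.
After 34 weeks with 11 crews, 34/37 is done (3/37 left).
With 6 crews the rate is 6/407, so the rest takes 3/37 ÷ 6/407 = 11/2 weeks.
Total = 34 + 11/2 = 79/2 weeks.

79/2 weeks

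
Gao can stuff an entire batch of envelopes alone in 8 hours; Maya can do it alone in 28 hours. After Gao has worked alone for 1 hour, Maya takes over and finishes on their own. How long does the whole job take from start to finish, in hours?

51/2 hours

In 1 hour Gao does 1/8 of the job, leaving 7/8.
Maya works at 1/28 per hour, so finishing takes 7/8 ÷ 1/28 = 49/2 hours.
Total time = 1 + 49/2 = 51/2 hours.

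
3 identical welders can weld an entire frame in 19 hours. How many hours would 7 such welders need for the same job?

57/7 hours

Total work is 3·19 = 57 welder-hours.
With 7 welders: 57/7 hours.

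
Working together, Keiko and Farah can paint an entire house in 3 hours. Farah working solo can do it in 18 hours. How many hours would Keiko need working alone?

18/5 hours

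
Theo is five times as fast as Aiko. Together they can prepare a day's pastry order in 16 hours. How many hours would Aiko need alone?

96 hours

Let Aiko's rate be r; then Theo's rate is 5r, so together (5 + 1)r = 6r = 1/16.
Thus r = 1/96 per hour.
Aiko alone: 96 hours; Theo alone: 96/5 hours.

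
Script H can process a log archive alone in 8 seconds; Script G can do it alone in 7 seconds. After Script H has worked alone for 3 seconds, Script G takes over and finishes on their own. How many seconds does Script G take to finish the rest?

35/8 seconds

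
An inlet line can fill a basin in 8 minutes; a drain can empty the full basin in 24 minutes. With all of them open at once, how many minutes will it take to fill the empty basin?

Net rate = 1/8 − 1/24 = (3 − 1)/24 = 2/24 = 1/12 per minute.
Filling time = 1 ÷ (1/12) = 12 minutes.

12 minutes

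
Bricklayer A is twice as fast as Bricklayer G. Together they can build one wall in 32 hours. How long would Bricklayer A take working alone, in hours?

48 hours

Let Bricklayer G's rate be r; then Bricklayer A's rate is 2r, so together (2 + 1)r = 3r = 1/32.
Thus r = 1/96 per hour.
Bricklayer G alone: 96 hours; Bricklayer A alone: 48 hours.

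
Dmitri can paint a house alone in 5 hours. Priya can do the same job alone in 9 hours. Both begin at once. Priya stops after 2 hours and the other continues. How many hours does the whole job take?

35/9 hours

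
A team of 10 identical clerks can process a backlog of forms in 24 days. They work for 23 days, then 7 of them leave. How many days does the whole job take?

79/3 days

One clerk does 1/240 of the job per day.
After 23 days with 10 clerks, 23/24 is done (1/24 left).
With 3 clerks the rate is 3/240 = 1/80, so the rest takes 1/24 ÷ 1/80 = 10/3 days.
Total = 23 + 10/3 = 79/3 days.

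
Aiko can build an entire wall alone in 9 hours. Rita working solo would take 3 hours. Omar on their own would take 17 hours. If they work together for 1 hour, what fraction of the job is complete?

77/153

Combined rate: 1/9 + 1/3 + 1/17 = (17 + 51 + 9)/153 = 77/153 per hour.
In 1 hour they complete 1·77/153 = 77/153 of the job.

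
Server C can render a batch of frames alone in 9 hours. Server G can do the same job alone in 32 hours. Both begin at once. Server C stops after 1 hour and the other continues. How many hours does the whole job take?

256/9 hours

In the first 1 hour the combined rate is 41/288, so 41/288 of the job is done, leaving 247/288.
After Server C leaves the rate is 1/32 per hour; the remaining 247/288 takes 247/9 hours.
Total = 1 + 247/9 = 256/9 hours.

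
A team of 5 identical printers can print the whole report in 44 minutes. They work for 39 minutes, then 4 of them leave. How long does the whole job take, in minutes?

One printer does 1/220 of the job per minute.
After 39 minutes with 5 printers, 39/44 is done (5/44 left).
With 1 printer the rate is 1/220, so the rest takes 5/44 ÷ 1/220 = 25 minutes.
Total = 39 + 25 = 64 minutes.

64 minutes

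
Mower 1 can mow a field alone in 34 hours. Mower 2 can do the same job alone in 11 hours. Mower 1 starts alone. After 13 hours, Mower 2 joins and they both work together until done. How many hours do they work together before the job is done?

In the first 13 hours Mower 1 alone does 13/34 of the job, leaving 21/34.
Once everyone is working, combined rate: 1/34 + 1/11 = (11 + 34)/374 = 45/374 per hour.
Remaining 21/34 at 45/374 per hour takes 77/15 hours.

77/15 hours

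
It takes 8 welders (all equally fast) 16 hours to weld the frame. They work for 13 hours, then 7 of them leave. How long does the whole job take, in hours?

37 hours

One welder does 1/128 of the job per hour.
After 13 hours with 8 welders, 13/16 is done (3/16 left).
With 1 welder the rate is 1/128, so the rest takes 3/16 ÷ 1/128 = 24 hours.
Total = 13 + 24 = 37 hours.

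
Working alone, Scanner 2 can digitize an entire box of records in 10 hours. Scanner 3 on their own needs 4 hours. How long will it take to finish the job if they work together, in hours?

20/7 hours

With two workers the combined time is the product over the sum: 10·4/(10+4) = 40/14 = 20/7 hours.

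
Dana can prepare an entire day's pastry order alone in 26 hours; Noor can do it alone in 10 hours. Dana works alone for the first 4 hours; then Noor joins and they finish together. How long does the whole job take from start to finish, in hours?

91/9 hours

In 4 hours Dana does 4/26 = 2/13 of the job, leaving 11/13.
Dana and Noor together work at 9/65 per hour, so finishing takes 11/13 ÷ 9/65 = 55/9 hours.
Total time = 4 + 55/9 = 91/9 hours.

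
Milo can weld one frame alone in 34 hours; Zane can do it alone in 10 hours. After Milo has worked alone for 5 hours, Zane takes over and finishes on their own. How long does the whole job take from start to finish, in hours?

In 5 hours Milo does 5/34 of the job, leaving 29/34.
Zane works at 1/10 per hour, so finishing takes 29/34 ÷ 1/10 = 145/17 hours.
Total time = 5 + 145/17 = 230/17 hours.

230/17 hours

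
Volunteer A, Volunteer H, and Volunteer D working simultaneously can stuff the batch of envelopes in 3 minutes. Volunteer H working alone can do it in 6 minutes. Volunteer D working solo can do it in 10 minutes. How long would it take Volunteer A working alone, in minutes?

15 minutes

Combined rate is 1/3 per minute.
Known contribution: 1/6 + 1/10 = (5 + 3)/30 = 8/30 = 4/15 per minute.
So Volunteer A's rate is 1/3 − 4/15 = 1/15, meaning 15 minutes alone.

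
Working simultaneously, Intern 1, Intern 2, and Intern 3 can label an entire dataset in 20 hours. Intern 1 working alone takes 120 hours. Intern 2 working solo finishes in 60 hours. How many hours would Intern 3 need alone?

Combined rate is 1/20 per hour.
Known contribution: 1/120 + 1/60 = (1 + 2)/120 = 3/120 = 1/40 per hour.
So Intern 3's rate is 1/20 − 1/40 = 1/40, meaning 40 hours alone.

40 hours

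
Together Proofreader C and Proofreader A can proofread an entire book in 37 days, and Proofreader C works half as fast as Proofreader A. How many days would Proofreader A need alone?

111/2 days

Let Proofreader A's rate be r; then Proofreader C's rate is (1/2)r, so together (1/2 + 1)r = (3/2)r = 1/37.
Thus r = 2/111 per day.
Proofreader A alone: 111/2 days; Proofreader C alone: 111 days.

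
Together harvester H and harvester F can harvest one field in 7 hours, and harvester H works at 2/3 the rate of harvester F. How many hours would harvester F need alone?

35/3 hours

Let harvester F's rate be r; then harvester H's rate is (2/3)r, so together (2/3 + 1)r = (5/3)r = 1/7.
Thus r = 3/35 per hour.
Harvester F alone: 35/3 hours; harvester H alone: 35/2 hours.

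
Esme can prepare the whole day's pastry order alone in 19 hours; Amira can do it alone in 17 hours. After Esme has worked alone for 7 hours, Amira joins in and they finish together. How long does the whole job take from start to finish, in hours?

In 7 hours Esme does 7/19 of the job, leaving 12/19.
Esme and Amira together work at 36/323 per hour, so finishing takes 12/19 ÷ 36/323 = 17/3 hours.
Total time = 7 + 17/3 = 38/3 hours.

38/3 hours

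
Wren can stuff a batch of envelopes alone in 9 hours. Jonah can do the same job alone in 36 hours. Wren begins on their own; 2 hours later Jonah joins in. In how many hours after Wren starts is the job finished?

In the first 2 hours Wren alone does 2/9 of the job, leaving 7/9.
Once everyone is working, combined rate: 1/9 + 1/36 = (4 + 1)/36 = 5/36 per hour.
Remaining 7/9 at 5/36 per hour takes 28/5 hours.
Total from the start = 2 + 28/5 = 38/5 hours.

38/5 hours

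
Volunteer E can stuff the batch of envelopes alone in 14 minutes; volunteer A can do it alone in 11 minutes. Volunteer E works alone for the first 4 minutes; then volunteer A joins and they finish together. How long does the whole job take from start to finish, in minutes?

42/5 minutes

In 4 minutes volunteer E does 4/14 = 2/7 of the job, leaving 5/7.
Volunteer E and volunteer A together work at 25/154 per minute, so finishing takes 5/7 ÷ 25/154 = 22/5 minutes.
Total time = 4 + 22/5 = 42/5 minutes.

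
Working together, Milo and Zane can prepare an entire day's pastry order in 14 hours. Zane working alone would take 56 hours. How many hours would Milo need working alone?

56/3 hours

Combined rate is 1/14 per hour.
Known contribution: 1/56 per hour.
So Milo's rate is 1/14 − 1/56 = 3/56, meaning 56/3 hours alone.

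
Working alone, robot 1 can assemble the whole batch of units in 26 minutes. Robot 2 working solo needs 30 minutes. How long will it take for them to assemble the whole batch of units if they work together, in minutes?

Combined rate: 1/26 + 1/30 = (15 + 13)/390 = 28/390 = 14/195 per minute.
Time = 1 ÷ (14/195) = 195/14 minutes.

195/14 minutes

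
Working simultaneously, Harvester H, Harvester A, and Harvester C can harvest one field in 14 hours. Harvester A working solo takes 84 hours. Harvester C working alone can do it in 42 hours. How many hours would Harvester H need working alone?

Combined rate is 1/14 per hour.
Known contribution: 1/84 + 1/42 = (1 + 2)/84 = 3/84 = 1/28 per hour.
So Harvester H's rate is 1/14 − 1/28 = 1/28, meaning 28 hours alone.

28 hours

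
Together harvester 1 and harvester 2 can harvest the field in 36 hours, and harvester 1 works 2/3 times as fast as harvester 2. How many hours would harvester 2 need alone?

60 hours

Let harvester 2's rate be r; then harvester 1's rate is (2/3)r, so together (2/3 + 1)r = (5/3)r = 1/36.
Thus r = 1/60 per hour.
Harvester 2 alone: 60 hours; harvester 1 alone: 90 hours.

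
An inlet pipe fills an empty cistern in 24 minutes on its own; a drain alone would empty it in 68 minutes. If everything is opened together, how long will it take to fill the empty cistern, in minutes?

Net rate = 1/24 − 1/68 = (17 − 6)/408 = 11/408 per minute.
Filling time = 1 ÷ (11/408) = 408/11 minutes.

408/11 minutes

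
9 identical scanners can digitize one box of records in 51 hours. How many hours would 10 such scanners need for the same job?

459/10 hours

Total work is 9·51 = 459 scanner-hours.
With 10 scanners: 459/10 hours.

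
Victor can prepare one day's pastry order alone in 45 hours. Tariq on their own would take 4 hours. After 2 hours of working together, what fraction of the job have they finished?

Combined rate: 1/45 + 1/4 = (4 + 45)/180 = 49/180 per hour.
In 2 hours they complete 2·49/180 = 49/90 of the job.

49/90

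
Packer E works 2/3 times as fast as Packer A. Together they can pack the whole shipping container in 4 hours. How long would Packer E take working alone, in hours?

Let Packer A's rate be r; then Packer E's rate is (2/3)r, so together (2/3 + 1)r = (5/3)r = 1/4.
Thus r = 3/20 per hour.
Packer A alone: 20/3 hours; Packer E alone: 10 hours.

10 hours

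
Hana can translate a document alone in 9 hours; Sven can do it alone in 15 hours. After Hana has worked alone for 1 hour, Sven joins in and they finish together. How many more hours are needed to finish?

In 1 hour Hana does 1/9 of the job, leaving 8/9.
Hana and Sven together work at 8/45 per hour, so finishing takes 8/9 ÷ 8/45 = 5 hours.

5 hours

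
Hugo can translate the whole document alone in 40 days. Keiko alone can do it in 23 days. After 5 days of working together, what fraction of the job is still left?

Combined rate: 1/40 + 1/23 = (23 + 40)/920 = 63/920 per day.
In 5 days they complete 5·63/920 = 63/184 of the job.
So 121/184 remains.

121/184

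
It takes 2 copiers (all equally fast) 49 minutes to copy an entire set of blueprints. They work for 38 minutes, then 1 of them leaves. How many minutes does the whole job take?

One copier does 1/98 of the job per minute.
After 38 minutes with 2 copiers, 38/49 is done (11/49 left).
With 1 copier the rate is 1/98, so the rest takes 11/49 ÷ 1/98 = 22 minutes.
Total = 38 + 22 = 60 minutes.

60 minutes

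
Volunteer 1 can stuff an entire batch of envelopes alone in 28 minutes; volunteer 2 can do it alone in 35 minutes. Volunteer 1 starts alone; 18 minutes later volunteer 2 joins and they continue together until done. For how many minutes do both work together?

In 18 minutes volunteer 1 does 18/28 = 9/14 of the job, leaving 5/14.
Volunteer 1 and volunteer 2 together work at 9/140 per minute, so finishing takes 5/14 ÷ 9/140 = 50/9 minutes.

50/9 minutes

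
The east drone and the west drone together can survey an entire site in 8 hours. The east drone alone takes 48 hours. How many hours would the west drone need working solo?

48/5 hours

Combined rate is 1/8 per hour.
Known contribution: 1/48 per hour.
So the west drone's rate is 1/8 − 1/48 = 5/48, meaning 48/5 hours alone.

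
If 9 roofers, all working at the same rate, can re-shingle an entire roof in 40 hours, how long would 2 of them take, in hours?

180 hours

Total work is 9·40 = 360 roofer-hours.
With 2 roofers: 360/2 = 180 hours.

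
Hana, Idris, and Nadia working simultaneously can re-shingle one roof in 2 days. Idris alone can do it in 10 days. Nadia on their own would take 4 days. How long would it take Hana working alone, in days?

20/3 days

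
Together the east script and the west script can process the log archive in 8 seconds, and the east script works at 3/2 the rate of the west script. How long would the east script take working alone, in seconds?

40/3 seconds

Let the west script's rate be r; then the east script's rate is (3/2)r, so together (3/2 + 1)r = (5/2)r = 1/8.
Thus r = 1/20 per second.
The west script alone: 20 seconds; the east script alone: 40/3 seconds.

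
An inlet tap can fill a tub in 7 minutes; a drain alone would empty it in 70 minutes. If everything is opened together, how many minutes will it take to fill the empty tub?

Net rate = 1/7 − 1/70 = (10 − 1)/70 = 9/70 per minute.
Filling time = 1 ÷ (9/70) = 70/9 minutes.

70/9 minutes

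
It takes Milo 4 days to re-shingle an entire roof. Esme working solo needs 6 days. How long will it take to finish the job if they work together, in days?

Combined rate: 1/4 + 1/6 = (3 + 2)/12 = 5/12 per day.
Time = 1 ÷ (5/12) = 12/5 days.

12/5 days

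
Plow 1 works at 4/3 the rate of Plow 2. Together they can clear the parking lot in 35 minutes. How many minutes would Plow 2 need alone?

245/3 minutes

Let Plow 2's rate be r; then Plow 1's rate is (4/3)r, so together (4/3 + 1)r = (7/3)r = 1/35.
Thus r = 3/245 per minute.
Plow 2 alone: 245/3 minutes; Plow 1 alone: 245/4 minutes.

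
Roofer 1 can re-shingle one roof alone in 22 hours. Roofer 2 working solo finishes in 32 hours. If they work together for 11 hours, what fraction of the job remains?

5/32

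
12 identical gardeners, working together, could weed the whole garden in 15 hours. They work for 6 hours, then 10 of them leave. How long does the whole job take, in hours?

One gardener does 1/180 of the job per hour.
After 6 hours with 12 gardeners, 2/5 is done (3/5 left).
With 2 gardeners the rate is 2/180 = 1/90, so the rest takes 3/5 ÷ 1/90 = 54 hours.
Total = 6 + 54 = 60 hours.

60 hours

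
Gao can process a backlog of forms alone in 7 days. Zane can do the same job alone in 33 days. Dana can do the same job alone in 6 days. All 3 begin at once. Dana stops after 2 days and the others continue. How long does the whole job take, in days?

In the first 2 days the combined rate is 157/462, so 157/231 of the job is done, leaving 74/231.
After Dana leaves the rate is 40/231 per day; the remaining 74/231 takes 37/20 days.
Total = 2 + 37/20 = 77/20 days.

77/20 days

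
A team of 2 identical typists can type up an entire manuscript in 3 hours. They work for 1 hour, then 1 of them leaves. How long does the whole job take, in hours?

5 hours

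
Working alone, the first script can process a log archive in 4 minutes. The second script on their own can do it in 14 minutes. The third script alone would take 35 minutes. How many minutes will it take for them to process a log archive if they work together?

20/7 minutes

Combined rate: 1/4 + 1/14 + 1/35 = (35 + 10 + 4)/140 = 49/140 = 7/20 per minute.
Time = 1 ÷ (7/20) = 20/7 minutes.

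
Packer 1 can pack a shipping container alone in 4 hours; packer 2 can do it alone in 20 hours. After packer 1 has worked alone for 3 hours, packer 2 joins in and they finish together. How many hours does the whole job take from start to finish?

23/6 hours

In 3 hours packer 1 does 3/4 of the job, leaving 1/4.
Packer 1 and packer 2 together work at 3/10 per hour, so finishing takes 1/4 ÷ 3/10 = 5/6 hours.
Total time = 3 + 5/6 = 23/6 hours.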